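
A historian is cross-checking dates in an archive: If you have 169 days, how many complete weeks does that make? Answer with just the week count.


Total days: 169
Days per week: 7
Division: 169 / 7 = 24 remainder 1
Complete weeks: 24
Remaining days: 1

24


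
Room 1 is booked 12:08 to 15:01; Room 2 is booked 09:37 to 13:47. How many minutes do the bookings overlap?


Interval A: [728, 901] minutes from midnight
Interval B: [577, 827] minutes from midnight
Overlap start = max(728, 577) = 728
Overlap end = min(901, 827) = 827
Overlap = 827 - 728 = 99 minutes

99


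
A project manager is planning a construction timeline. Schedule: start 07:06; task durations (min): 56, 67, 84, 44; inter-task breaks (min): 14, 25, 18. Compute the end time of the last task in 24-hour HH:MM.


Start: 07:06 = 426 min from midnight
  after task 1 (56 min): 08:02
  after break (14 min): 08:16
  after task 2 (67 min): 09:23
  after break (25 min): 09:48
  after task 3 (84 min): 11:12
  after break (18 min): 11:30
  after task 4 (44 min): 12:14
Total elapsed: 308 minutes
End time: 12:14

12:14


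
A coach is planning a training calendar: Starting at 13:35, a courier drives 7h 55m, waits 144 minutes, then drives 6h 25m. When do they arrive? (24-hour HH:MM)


Depart: 13:35
Leg 1: +475 min -> 21:30
Layover: +144 min -> 23:54
Leg 2: +385 min -> 06:19
Total travel: 1004 minutes = 16h 44m
Arrival: 06:19

06:19


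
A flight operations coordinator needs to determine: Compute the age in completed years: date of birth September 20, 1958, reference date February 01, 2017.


Birth: 1958-09-20
Reference: 2017-02-01
Year difference: 2017 - 1958 = 59
Has birthday (09-20) occurred by 02-01? No
Birthday not yet reached this year -> subtract 1
Age in full years: 58

58


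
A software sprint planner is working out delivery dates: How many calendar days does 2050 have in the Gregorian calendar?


Year: 2050
Check leap year rules:
Divisible by 4? No
2050 is not a leap year
Days: 365

365


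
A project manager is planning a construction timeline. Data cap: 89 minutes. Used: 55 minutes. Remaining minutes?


Total budget: 89 minutes
Time used: 55 minutes
Remaining: 89 - 55 = 34 minutes
Percent used: 61.8%
Percent remaining: 38.2%

34


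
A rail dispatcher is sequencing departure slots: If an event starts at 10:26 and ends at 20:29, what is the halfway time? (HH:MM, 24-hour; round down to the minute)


Start time: 10:26 = 626 minutes from midnight
End time: 20:29 = 1229 minutes from midnight
Sum: 626 + 1229 = 1855
Midpoint: 1855 / 2 = 927 minutes
Convert: 927 / 60 = 15 hours, 27 minutes
Result: 15:27

15:27


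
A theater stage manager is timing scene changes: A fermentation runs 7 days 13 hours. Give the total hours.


Days: 7
Extra hours: 13
Hours per day: 24
Days to hours: 7 x 24 = 168
Total: 168 + 13 = 181

181


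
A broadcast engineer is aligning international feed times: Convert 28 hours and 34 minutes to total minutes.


Hours: 28
Extra minutes: 34
Minutes per hour: 60
Hours to minutes: 28 x 60 = 1680
Total: 1680 + 34 = 1714

1714


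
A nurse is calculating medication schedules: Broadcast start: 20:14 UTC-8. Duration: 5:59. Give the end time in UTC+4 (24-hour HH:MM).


Start: 20:14 in UTC-8
Step 1 - add duration:
  minutes: 14 + 59 = 73 (carry 1h)
  hours: 20 + 5 + 1 = 26
  end in UTC-8: 02:13
Step 2 - convert UTC-8 -> UTC+4:
  offset difference: 4 - (-8) = 12 hours
  2 + (12) = 14 -> mod 24 = 14
Result: 14:13 in UTC+4

14:13


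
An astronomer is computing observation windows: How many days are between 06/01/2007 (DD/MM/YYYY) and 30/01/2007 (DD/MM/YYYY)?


Start date: 2007-01-06
End date: 2007-01-30
Jan 2007: +24 days
Total: 24 days

24


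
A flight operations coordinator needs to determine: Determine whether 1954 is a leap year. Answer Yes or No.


Year: 1954
Divisible by 4? 1954 / 4 = 488.5 -> No
Not divisible by 4, so NOT a leap year

No


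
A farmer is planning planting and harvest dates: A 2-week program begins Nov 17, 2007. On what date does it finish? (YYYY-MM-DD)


Start: 2007-11-17
Weeks to add: 2
Convert to days: 2 x 7 = 14 days
Add 14 days to 2007-11-17
Result: 2007-12-01

2007-12-01


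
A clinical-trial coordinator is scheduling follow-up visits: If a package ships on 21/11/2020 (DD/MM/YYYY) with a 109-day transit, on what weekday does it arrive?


Start: 2020-11-21 (Saturday)
Step 1 - find target date: add 109 days
  2020-11-21 + 109 days = 2021-03-10
Step 2 - day of week:
  109 mod 7 = 4
  Saturday + 4 days -> Wednesday
Result: Wednesday (2021-03-10)

Wednesday


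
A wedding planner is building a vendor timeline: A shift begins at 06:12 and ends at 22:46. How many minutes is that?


Start time: 06:12 = 372 minutes from midnight
End time: 22:46 = 1366 minutes from midnight
Difference: 1366 - 372 = 994 minutes
That is 16 hours and 34 minutes

994


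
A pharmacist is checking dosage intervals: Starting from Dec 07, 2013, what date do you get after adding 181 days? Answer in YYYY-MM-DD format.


Start: 2013-12-07
Adding 181 days
Days remaining in December: 24
After December: 157 days still to add
January 2014: 31 days, 126 remaining
February 2014: 28 days, 98 remaining
March 2014: 31 days, 67 remaining
April 2014: 30 days, 37 remaining
Result: 2014-06-06

2014-06-06


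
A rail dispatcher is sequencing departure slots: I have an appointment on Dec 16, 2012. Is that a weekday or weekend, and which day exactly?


Date: 2012-12-16
January 1, 2012 is a Sunday
Day of year: 351
Offset from Jan 1: 350 days
350 mod 7 = 0
Result: Sunday

Sunday


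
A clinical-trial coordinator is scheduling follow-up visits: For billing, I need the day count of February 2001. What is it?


Month: February
Year: 2001
2001 is not a leap year
February has 28 days
Total: 28 days

28


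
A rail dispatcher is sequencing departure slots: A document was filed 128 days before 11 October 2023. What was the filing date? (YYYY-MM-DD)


Start: 2023-10-11
Subtracting 128 days
Days already passed in October: 11
After going back through October: 117 more days to subtract
September 2023: 30 days, 87 remaining
August 2023: 31 days, 56 remaining
July 2023: 31 days, 25 remaining
June 2023 has 30 days, need 25
Result: 2023-06-05

2023-06-05


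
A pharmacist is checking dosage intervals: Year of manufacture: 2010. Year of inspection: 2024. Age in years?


Birth year: 2010
Current year: 2024
Age = current year - birth year
Age = 2024 - 2010 = 14

14


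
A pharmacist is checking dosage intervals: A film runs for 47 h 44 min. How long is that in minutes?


Hours: 47
Minutes: 44
Convert hours to minutes: 47 x 60 = 2820
Add remaining minutes: 2820 + 44 = 2864

2864


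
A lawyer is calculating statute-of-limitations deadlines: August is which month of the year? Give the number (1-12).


Calendar month order:
7. July
8. August <--
9. September
August is month number 8

8


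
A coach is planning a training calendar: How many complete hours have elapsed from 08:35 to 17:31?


Start: 08:35
End: 17:31
Hour difference: 17 - 8 = 9 hours
Minute difference: 31 - 35 = -4 minutes
Total minutes: 536
Complete hours: 536 / 60 = 8 (remainder 56)

8


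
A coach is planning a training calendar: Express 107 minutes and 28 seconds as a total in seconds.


Minutes: 107
Seconds: 28
Convert minutes to seconds: 107 x 60 = 6420
Add remaining seconds: 6420 + 28 = 6448

6448


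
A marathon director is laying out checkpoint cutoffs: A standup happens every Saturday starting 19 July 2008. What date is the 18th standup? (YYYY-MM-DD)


First occurrence: 2008-07-19 (occurrence 1)
Each occurrence is 7 days after the previous.
Occurrence 18 is 17 weeks after the first.
17 weeks = 119 days
2008-07-19 + 119 days = 2008-11-15

2008-11-15


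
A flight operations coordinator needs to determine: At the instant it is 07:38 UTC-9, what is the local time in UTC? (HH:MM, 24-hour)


Local time: 07:38 at UTC-9 (offset -9h)
Target zone: UTC (offset 0h)
Difference: 0 - (-9) = 9 hours
Calculation: 7 + (9) = 16
Result: 16:38

16:38


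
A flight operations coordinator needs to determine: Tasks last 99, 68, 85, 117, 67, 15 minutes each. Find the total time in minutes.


Durations: 99, 68, 85, 117, 67, 15
Running sum: 99
+ 68 = 167
+ 85 = 252
+ 117 = 369
+ 67 = 436
+ 15 = 451
Total duration: 451 minutes
That is 7 hours and 31 minutes

451


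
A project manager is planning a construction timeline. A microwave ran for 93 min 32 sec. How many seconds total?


Minutes: 93
Extra seconds: 32
Seconds per minute: 60
Minutes to seconds: 93 x 60 = 5580
Total: 5580 + 32 = 5612

5612


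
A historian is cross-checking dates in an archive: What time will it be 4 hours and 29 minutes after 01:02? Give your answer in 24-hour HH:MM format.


Start time: 01:02
Adding: 4 hours 29 minutes
Minutes: 2 + 29 = 31
Hours: 1 + 4 + 0 = 5
Result: 05:31

05:31


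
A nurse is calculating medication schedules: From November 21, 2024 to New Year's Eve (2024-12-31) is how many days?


Start: November 21, 2024
End: December 31, 2024
Days left in November: 9
December: 31
Sum of remaining months: 31
Total: 9 + 31 = 40

40


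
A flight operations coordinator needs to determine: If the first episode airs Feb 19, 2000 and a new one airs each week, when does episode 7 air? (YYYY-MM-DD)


First occurrence: 2000-02-19 (occurrence 1)
Each occurrence is 7 days after the previous.
Occurrence 7 is 6 weeks after the first.
6 weeks = 42 days
2000-02-19 + 42 days = 2000-04-01

2000-04-01


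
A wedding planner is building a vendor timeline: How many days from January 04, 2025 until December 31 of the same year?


Start: January 04, 2025
End: December 31, 2025
Days left in January: 27
February: 28
March: 31
April: 30
May: 31
... plus remaining months
Sum of remaining months: 334
Total: 27 + 334 = 361

361


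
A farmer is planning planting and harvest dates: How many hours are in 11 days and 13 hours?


Days: 11
Extra hours: 13
Hours per day: 24
Days to hours: 11 x 24 = 264
Total: 264 + 13 = 277

277


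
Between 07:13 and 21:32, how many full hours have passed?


Start: 07:13
End: 21:32
Hour difference: 21 - 7 = 14 hours
Minute difference: 32 - 13 = 19 minutes
Total minutes: 859
Complete hours: 859 / 60 = 14 (remainder 19)

14


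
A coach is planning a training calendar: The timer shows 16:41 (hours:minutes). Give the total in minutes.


Hours: 16
Minutes: 41
Convert hours to minutes: 16 x 60 = 960
Add remaining minutes: 960 + 41 = 1001

1001


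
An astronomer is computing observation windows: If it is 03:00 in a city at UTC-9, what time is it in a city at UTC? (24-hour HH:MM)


Local time: 03:00 at UTC-9 (offset -9h)
Target zone: UTC (offset 0h)
Difference: 0 - (-9) = 9 hours
Calculation: 3 + (9) = 12
Result: 12:00

12:00


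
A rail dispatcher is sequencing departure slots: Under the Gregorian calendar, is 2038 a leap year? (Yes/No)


Year: 2038
Divisible by 4? 2038 / 4 = 509.5 -> No
Not divisible by 4, so NOT a leap year

No


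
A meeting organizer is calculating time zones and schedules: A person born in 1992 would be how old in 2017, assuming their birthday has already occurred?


Birth year: 1992
Current year: 2017
Age = current year - birth year
Age = 2017 - 1992 = 25

25


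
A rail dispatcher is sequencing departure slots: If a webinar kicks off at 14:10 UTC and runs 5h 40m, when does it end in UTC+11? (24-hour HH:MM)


Start: 14:10 in UTC
Step 1 - add duration:
  minutes: 10 + 40 = 50
  hours: 14 + 5 + 0 = 19
  end in UTC: 19:50
Step 2 - convert UTC -> UTC+11:
  offset difference: 11 - (0) = 11 hours
  19 + (11) = 30 -> mod 24 = 6
Result: 06:50 in UTC+11

06:50


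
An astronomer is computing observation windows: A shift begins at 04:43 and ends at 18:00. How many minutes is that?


Start time: 04:43 = 283 minutes from midnight
End time: 18:00 = 1080 minutes from midnight
Difference: 1080 - 283 = 797 minutes
That is 13 hours and 17 minutes

797


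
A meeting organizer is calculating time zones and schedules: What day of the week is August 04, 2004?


Date: 2004-08-04
January 1, 2004 is a Thursday
Day of year: 217
Offset from Jan 1: 216 days
216 mod 7 = 6
Result: Wednesday

Wednesday


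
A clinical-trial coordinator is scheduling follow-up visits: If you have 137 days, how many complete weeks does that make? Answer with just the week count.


Total days: 137
Days per week: 7
Division: 137 / 7 = 19 remainder 4
Complete weeks: 19
Remaining days: 4

19


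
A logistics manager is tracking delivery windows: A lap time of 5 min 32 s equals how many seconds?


Minutes: 5
Seconds: 32
Convert minutes to seconds: 5 x 60 = 300
Add remaining seconds: 300 + 32 = 332

332


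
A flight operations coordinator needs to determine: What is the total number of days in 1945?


Year: 1945
Check leap year rules:
Divisible by 4? No
1945 is not a leap year
Days: 365

365


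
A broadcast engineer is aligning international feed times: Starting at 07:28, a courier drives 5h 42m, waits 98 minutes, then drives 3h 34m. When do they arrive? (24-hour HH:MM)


Depart: 07:28
Leg 1: +342 min -> 13:10
Layover: +98 min -> 14:48
Leg 2: +214 min -> 18:22
Total travel: 654 minutes = 10h 54m
Arrival: 18:22

18:22


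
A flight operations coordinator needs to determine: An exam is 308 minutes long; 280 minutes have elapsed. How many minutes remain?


Total budget: 308 minutes
Time used: 280 minutes
Remaining: 308 - 280 = 28 minutes
Percent used: 90.9%
Percent remaining: 9.1%

28


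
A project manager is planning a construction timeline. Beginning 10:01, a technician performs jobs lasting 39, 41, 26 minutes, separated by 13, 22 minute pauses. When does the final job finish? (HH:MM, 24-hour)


Start: 10:01 = 601 min from midnight
  after task 1 (39 min): 10:40
  after break (13 min): 10:53
  after task 2 (41 min): 11:34
  after break (22 min): 11:56
  after task 3 (26 min): 12:22
Total elapsed: 141 minutes
End time: 12:22

12:22


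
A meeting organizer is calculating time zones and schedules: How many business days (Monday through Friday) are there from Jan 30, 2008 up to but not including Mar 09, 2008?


Start: 2008-01-30 (Wednesday)
End (exclusive): 2008-03-09 (Sunday)
Total calendar days: 39
Full weeks: 39 // 7 = 5 -> 25 weekdays
Remaining 4 days starting on Wednesday:
  Wed(w), Thu(w), Fri(w), Sat(-) -> 3 weekdays
Total business days: 25 + 3 = 28

28


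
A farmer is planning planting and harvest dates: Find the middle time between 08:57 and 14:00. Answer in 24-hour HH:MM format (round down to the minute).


Start time: 08:57 = 537 minutes from midnight
End time: 14:00 = 840 minutes from midnight
Sum: 537 + 840 = 1377
Midpoint: 1377 / 2 = 688 minutes
Convert: 688 / 60 = 11 hours, 28 minutes
Result: 11:28

11:28


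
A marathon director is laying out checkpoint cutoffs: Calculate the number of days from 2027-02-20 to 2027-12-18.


Start date: 2027-02-20
End date: 2027-12-18
Feb 2027: +9 days
Mar 2027: +31 days
Apr 2027: +30 days
... (8 more months)
Total: 301 days

301


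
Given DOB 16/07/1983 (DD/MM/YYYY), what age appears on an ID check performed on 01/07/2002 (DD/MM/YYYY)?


Birth: 1983-07-16
Reference: 2002-07-01
Year difference: 2002 - 1983 = 19
Has birthday (07-16) occurred by 07-01? No
Birthday not yet reached this year -> subtract 1
Age in full years: 18

18


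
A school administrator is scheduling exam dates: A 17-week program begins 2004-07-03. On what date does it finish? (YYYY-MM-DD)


Start: 2004-07-03
Weeks to add: 17
Convert to days: 17 x 7 = 119 days
Add 119 days to 2004-07-03
Result: 2004-10-30

2004-10-30


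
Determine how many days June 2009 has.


Month: June
Year: 2009
June is a 30-day month
Total: 30 days

30


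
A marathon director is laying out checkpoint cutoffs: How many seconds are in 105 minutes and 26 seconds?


Minutes: 105
Extra seconds: 26
Seconds per minute: 60
Minutes to seconds: 105 x 60 = 6300
Total: 6300 + 26 = 6326

6326


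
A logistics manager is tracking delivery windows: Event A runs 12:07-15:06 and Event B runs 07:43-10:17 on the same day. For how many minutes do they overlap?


Interval A: [727, 906] minutes from midnight
Interval B: [463, 617] minutes from midnight
Overlap start = max(727, 463) = 727
Overlap end = min(906, 617) = 617
End <= start, so the intervals do not overlap: 0 minutes

0


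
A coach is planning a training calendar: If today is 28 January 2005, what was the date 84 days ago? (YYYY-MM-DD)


Start: 2005-01-28
Subtracting 84 days
Days already passed in January: 28
After going back through January: 56 more days to subtract
December 2004: 31 days, 25 remaining
November 2004 has 30 days, need 25
Result: 2004-11-05

2004-11-05


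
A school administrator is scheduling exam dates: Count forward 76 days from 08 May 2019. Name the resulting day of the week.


Start: 2019-05-08 (Wednesday)
Step 1 - find target date: add 76 days
  2019-05-08 + 76 days = 2019-07-23
Step 2 - day of week:
  76 mod 7 = 6
  Wednesday + 6 days -> Tuesday
Result: Tuesday (2019-07-23)

Tuesday


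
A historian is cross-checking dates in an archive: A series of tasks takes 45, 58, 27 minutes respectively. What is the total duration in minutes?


Durations: 45, 58, 27
Running sum: 45
+ 58 = 103
+ 27 = 130
Total duration: 130 minutes
That is 2 hours and 10 minutes

130


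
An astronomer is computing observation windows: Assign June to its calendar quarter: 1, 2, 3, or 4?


Month: June (month 6)
Q1: January-March (months 1-3)
Q2: April-June (months 4-6)
Q3: July-September (months 7-9)
Q4: October-December (months 10-12)
Month 6 falls in Q2

2


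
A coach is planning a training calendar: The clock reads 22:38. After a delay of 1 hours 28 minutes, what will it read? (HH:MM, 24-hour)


Start time: 22:38
Adding: 1 hours 28 minutes
Minutes: 38 + 28 = 66
Minute overflow: 66 >= 60, so carry 1 hour, minutes = 6
Hours: 22 + 1 + 1 = 24
Hour wraparound: 24 mod 24 = 0
Result: 00:06

00:06


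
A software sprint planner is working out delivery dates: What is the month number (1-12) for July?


Calendar month order:
6. June
7. July <--
8. August
July is month number 7

7


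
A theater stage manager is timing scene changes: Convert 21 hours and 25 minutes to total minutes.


Hours: 21
Extra minutes: 25
Minutes per hour: 60
Hours to minutes: 21 x 60 = 1260
Total: 1260 + 25 = 1285

1285


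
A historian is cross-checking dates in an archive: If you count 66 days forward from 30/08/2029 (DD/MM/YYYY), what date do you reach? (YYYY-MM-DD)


Start: 2029-08-30
Adding 66 days
Days remaining in August: 1
After August: 65 days still to add
September 2029: 30 days, 35 remaining
October 2029: 31 days, 4 remaining
November 2029 has 30 days, need 4
Result: 2029-11-04

2029-11-04


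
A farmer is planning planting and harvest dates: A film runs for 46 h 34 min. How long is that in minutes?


Hours: 46
Minutes: 34
Convert hours to minutes: 46 x 60 = 2760
Add remaining minutes: 2760 + 34 = 2794

2794


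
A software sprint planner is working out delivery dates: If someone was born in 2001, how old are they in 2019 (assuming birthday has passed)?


Birth year: 2001
Current year: 2019
Age = current year - birth year
Age = 2019 - 2001 = 18

18


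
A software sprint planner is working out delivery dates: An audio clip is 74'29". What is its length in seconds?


Minutes: 74
Seconds: 29
Convert minutes to seconds: 74 x 60 = 4440
Add remaining seconds: 4440 + 29 = 4469

4469


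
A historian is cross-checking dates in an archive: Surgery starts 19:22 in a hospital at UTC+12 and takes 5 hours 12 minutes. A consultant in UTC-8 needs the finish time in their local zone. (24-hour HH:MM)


Start: 19:22 in UTC+12
Step 1 - add duration:
  minutes: 22 + 12 = 34
  hours: 19 + 5 + 0 = 24
  end in UTC+12: 00:34
Step 2 - convert UTC+12 -> UTC-8:
  offset difference: -8 - (12) = -20 hours
  0 + (-20) = -20 -> mod 24 = 4
Result: 04:34 in UTC-8

04:34


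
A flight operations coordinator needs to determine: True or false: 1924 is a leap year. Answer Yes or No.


Year: 1924
Divisible by 4? 1924 / 4 = 481.0 -> Yes
Divisible by 100? 1924 / 100 = 19.24 -> No
Divisible by 4 but not 100, so it IS a leap year

Yes


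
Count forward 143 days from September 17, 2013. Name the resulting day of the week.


Start: 2013-09-17 (Tuesday)
Step 1 - find target date: add 143 days
  2013-09-17 + 143 days = 2014-02-07
Step 2 - day of week:
  143 mod 7 = 3
  Tuesday + 3 days -> Friday
Result: Friday (2014-02-07)

Friday


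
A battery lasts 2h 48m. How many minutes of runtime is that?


Hours: 2
Extra minutes: 48
Minutes per hour: 60
Hours to minutes: 2 x 60 = 120
Total: 120 + 48 = 168

168


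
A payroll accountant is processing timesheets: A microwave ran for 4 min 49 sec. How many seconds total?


Minutes: 4
Extra seconds: 49
Seconds per minute: 60
Minutes to seconds: 4 x 60 = 240
Total: 240 + 49 = 289

289


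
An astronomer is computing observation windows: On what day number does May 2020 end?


Month: May
Year: 2020
May is a 31-day month
Total: 31 days

31


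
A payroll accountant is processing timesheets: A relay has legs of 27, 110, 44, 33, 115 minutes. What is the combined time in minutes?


Durations: 27, 110, 44, 33, 115
Running sum: 27
+ 110 = 137
+ 44 = 181
+ 33 = 214
+ 115 = 329
Total duration: 329 minutes
That is 5 hours and 29 minutes

329


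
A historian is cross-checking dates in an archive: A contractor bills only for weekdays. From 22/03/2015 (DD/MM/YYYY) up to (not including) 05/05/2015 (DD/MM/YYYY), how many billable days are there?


Start: 2015-03-22 (Sunday)
End (exclusive): 2015-05-05 (Tuesday)
Total calendar days: 44
Full weeks: 44 // 7 = 6 -> 30 weekdays
Remaining 2 days starting on Sunday:
  Sun(-), Mon(w) -> 1 weekdays
Total business days: 30 + 1 = 31

31


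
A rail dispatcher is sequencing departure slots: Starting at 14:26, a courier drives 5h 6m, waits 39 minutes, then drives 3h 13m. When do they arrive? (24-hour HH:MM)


Depart: 14:26
Leg 1: +306 min -> 19:32
Layover: +39 min -> 20:11
Leg 2: +193 min -> 23:24
Total travel: 538 minutes = 8h 58m
Arrival: 23:24

23:24


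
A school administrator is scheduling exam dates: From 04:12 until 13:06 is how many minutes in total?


Start time: 04:12 = 252 minutes from midnight
End time: 13:06 = 786 minutes from midnight
Difference: 786 - 252 = 534 minutes
That is 8 hours and 54 minutes

534


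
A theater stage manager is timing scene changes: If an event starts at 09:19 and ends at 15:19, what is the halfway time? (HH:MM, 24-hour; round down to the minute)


Start time: 09:19 = 559 minutes from midnight
End time: 15:19 = 919 minutes from midnight
Sum: 559 + 919 = 1478
Midpoint: 1478 / 2 = 739 minutes
Convert: 739 / 60 = 12 hours, 19 minutes
Result: 12:19

12:19


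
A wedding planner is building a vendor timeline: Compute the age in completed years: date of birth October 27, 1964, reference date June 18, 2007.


Birth: 1964-10-27
Reference: 2007-06-18
Year difference: 2007 - 1964 = 43
Has birthday (10-27) occurred by 06-18? No
Birthday not yet reached this year -> subtract 1
Age in full years: 42

42


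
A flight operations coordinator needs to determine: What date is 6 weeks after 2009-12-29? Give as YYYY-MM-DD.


Start: 2009-12-29
Weeks to add: 6
Convert to days: 6 x 7 = 42 days
Add 42 days to 2009-12-29
Result: 2010-02-09

2010-02-09


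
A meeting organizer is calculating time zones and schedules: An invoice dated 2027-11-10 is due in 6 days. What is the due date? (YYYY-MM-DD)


Start: 2027-11-10
Adding 6 days
Days remaining in November: 20
Result: 2027-11-16

2027-11-16


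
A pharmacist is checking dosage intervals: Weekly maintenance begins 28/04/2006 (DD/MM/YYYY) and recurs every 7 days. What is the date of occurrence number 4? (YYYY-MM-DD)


First occurrence: 2006-04-28 (occurrence 1)
Each occurrence is 7 days after the previous.
Occurrence 4 is 3 weeks after the first.
3 weeks = 21 days
2006-04-28 + 21 days = 2006-05-19

2006-05-19


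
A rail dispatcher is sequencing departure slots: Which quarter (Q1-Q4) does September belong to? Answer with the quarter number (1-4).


Month: September (month 9)
Q1: January-March (months 1-3)
Q2: April-June (months 4-6)
Q3: July-September (months 7-9)
Q4: October-December (months 10-12)
Month 9 falls in Q3

3


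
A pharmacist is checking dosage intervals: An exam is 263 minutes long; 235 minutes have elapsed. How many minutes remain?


Total budget: 263 minutes
Time used: 235 minutes
Remaining: 263 - 235 = 28 minutes
Percent used: 89.4%
Percent remaining: 10.6%

28


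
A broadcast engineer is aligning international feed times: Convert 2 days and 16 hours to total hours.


Days: 2
Extra hours: 16
Hours per day: 24
Days to hours: 2 x 24 = 48
Total: 48 + 16 = 64

64


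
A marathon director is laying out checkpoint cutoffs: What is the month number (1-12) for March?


Calendar month order:
2. February
3. March <--
4. April
March is month number 3

3


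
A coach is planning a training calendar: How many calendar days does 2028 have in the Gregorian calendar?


Year: 2028
Check leap year rules:
Divisible by 4? Yes
Divisible by 100? No
2028 is a leap year
Days: 366

366


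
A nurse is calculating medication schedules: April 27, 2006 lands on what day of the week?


Date: 2006-04-27
January 1, 2006 is a Sunday
Day of year: 117
Offset from Jan 1: 116 days
116 mod 7 = 4
Result: Thursday

Thursday


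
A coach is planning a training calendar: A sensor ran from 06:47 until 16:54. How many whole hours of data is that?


Start: 06:47
End: 16:54
Hour difference: 16 - 6 = 10 hours
Minute difference: 54 - 47 = 7 minutes
Total minutes: 607
Complete hours: 607 / 60 = 10 (remainder 7)

10


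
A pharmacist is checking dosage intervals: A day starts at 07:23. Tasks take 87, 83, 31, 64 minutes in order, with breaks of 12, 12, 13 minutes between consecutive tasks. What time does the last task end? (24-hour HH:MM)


Start: 07:23 = 443 min from midnight
  after task 1 (87 min): 08:50
  after break (12 min): 09:02
  after task 2 (83 min): 10:25
  after break (12 min): 10:37
  after task 3 (31 min): 11:08
  after break (13 min): 11:21
  after task 4 (64 min): 12:25
Total elapsed: 302 minutes
End time: 12:25

12:25


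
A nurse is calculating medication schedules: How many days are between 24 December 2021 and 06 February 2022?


Start date: 2021-12-24
End date: 2022-02-06
Dec 2021: +8 days
Jan 2022: +31 days
Feb 2022: +5 days
Total: 44 days

44


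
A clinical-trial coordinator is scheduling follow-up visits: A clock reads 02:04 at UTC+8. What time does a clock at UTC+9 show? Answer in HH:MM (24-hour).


Local time: 02:04 at UTC+8 (offset 8h)
Target zone: UTC+9 (offset 9h)
Difference: 9 - (8) = 1 hours
Calculation: 2 + (1) = 3
Result: 03:04

03:04


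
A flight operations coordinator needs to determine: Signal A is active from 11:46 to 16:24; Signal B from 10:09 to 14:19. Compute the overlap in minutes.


Interval A: [706, 984] minutes from midnight
Interval B: [609, 859] minutes from midnight
Overlap start = max(706, 609) = 706
Overlap end = min(984, 859) = 859
Overlap = 859 - 706 = 153 minutes

153


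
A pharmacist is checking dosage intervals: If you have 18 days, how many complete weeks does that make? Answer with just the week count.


Total days: 18
Days per week: 7
Division: 18 / 7 = 2 remainder 4
Complete weeks: 2
Remaining days: 4

2


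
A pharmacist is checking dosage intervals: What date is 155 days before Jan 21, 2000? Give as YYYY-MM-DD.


Start: 2000-01-21
Subtracting 155 days
Days already passed in January: 21
After going back through January: 134 more days to subtract
December 1999: 31 days, 103 remaining
November 1999: 30 days, 73 remaining
October 1999: 31 days, 42 remaining
September 1999: 30 days, 12 remaining
Result: 1999-08-19

1999-08-19


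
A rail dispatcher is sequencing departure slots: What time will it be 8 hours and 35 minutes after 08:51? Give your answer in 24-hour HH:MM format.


Start time: 08:51
Adding: 8 hours 35 minutes
Minutes: 51 + 35 = 86
Minute overflow: 86 >= 60, so carry 1 hour, minutes = 26
Hours: 8 + 8 + 1 = 17
Result: 17:26

17:26


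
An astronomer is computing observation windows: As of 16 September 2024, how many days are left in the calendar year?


Start: September 16, 2024
End: December 31, 2024
Days left in September: 14
October: 31
November: 30
December: 31
Sum of remaining months: 92
Total: 14 + 92 = 106

106


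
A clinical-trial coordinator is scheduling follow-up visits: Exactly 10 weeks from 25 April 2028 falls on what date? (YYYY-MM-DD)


Start: 2028-04-25
Weeks to add: 10
Convert to days: 10 x 7 = 70 days
Add 70 days to 2028-04-25
Result: 2028-07-04

2028-07-04


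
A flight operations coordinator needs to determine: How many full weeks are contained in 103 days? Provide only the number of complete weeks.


Total days: 103
Days per week: 7
Division: 103 / 7 = 14 remainder 5
Complete weeks: 14
Remaining days: 5

14


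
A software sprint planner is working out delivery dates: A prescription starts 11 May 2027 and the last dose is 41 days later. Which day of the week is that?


Start: 2027-05-11 (Tuesday)
Step 1 - find target date: add 41 days
  2027-05-11 + 41 days = 2027-06-21
Step 2 - day of week:
  41 mod 7 = 6
  Tuesday + 6 days -> Monday
Result: Monday (2027-06-21)

Monday


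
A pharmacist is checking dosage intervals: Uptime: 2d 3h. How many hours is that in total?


Days: 2
Extra hours: 3
Hours per day: 24
Days to hours: 2 x 24 = 48
Total: 48 + 3 = 51

51


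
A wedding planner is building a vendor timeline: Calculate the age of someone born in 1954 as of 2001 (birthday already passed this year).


Birth year: 1954
Current year: 2001
Age = current year - birth year
Age = 2001 - 1954 = 47

47


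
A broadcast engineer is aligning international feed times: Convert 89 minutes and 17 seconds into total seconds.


Minutes: 89
Seconds: 17
Convert minutes to seconds: 89 x 60 = 5340
Add remaining seconds: 5340 + 17 = 5357

5357


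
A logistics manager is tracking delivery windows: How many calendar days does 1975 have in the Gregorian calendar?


Year: 1975
Check leap year rules:
Divisible by 4? No
1975 is not a leap year
Days: 365

365


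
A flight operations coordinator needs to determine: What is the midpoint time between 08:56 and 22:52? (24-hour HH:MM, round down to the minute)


Start time: 08:56 = 536 minutes from midnight
End time: 22:52 = 1372 minutes from midnight
Sum: 536 + 1372 = 1908
Midpoint: 1908 / 2 = 954 minutes
Convert: 954 / 60 = 15 hours, 54 minutes
Result: 15:54

15:54


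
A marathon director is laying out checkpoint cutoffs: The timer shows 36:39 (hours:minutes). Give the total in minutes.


Hours: 36
Minutes: 39
Convert hours to minutes: 36 x 60 = 2160
Add remaining minutes: 2160 + 39 = 2199

2199


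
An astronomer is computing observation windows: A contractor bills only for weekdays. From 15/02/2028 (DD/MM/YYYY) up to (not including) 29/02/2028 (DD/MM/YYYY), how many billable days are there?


Start: 2028-02-15 (Tuesday)
End (exclusive): 2028-02-29 (Tuesday)
Total calendar days: 14
Full weeks: 14 // 7 = 2 -> 10 weekdays
Remaining 0 days starting on Tuesday:
Total business days: 10 + 0 = 10

10


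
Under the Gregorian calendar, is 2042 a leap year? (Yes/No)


Year: 2042
Divisible by 4? 2042 / 4 = 510.5 -> No
Not divisible by 4, so NOT a leap year

No


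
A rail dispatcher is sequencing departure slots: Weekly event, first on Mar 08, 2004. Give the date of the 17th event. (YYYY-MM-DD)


First occurrence: 2004-03-08 (occurrence 1)
Each occurrence is 7 days after the previous.
Occurrence 17 is 16 weeks after the first.
16 weeks = 112 days
2004-03-08 + 112 days = 2004-06-28

2004-06-28


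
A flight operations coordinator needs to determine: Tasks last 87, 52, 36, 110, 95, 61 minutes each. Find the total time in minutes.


Durations: 87, 52, 36, 110, 95, 61
Running sum: 87
+ 52 = 139
+ 36 = 175
+ 110 = 285
+ 95 = 380
+ 61 = 441
Total duration: 441 minutes
That is 7 hours and 21 minutes

441


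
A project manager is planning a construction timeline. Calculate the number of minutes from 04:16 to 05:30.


Start time: 04:16 = 256 minutes from midnight
End time: 05:30 = 330 minutes from midnight
Difference: 330 - 256 = 74 minutes
That is 1 hours and 14 minutes

74


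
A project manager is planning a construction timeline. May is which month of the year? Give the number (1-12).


Calendar month order:
4. April
5. May <--
6. June
May is month number 5

5


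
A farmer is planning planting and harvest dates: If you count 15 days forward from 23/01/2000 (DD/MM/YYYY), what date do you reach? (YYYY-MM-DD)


Start: 2000-01-23
Adding 15 days
Days remaining in January: 8
After January: 7 days still to add
February 2000 has 29 days, need 7
Result: 2000-02-07

2000-02-07


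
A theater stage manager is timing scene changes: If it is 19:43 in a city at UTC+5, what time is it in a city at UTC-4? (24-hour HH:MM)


Local time: 19:43 at UTC+5 (offset 5h)
Target zone: UTC-4 (offset -4h)
Difference: -4 - (5) = -9 hours
Calculation: 19 + (-9) = 10
Result: 10:43

10:43


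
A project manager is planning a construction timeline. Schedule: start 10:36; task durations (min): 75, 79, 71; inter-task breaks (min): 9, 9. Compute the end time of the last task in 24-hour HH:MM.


Start: 10:36 = 636 min from midnight
  after task 1 (75 min): 11:51
  after break (9 min): 12:00
  after task 2 (79 min): 13:19
  after break (9 min): 13:28
  after task 3 (71 min): 14:39
Total elapsed: 243 minutes
End time: 14:39

14:39


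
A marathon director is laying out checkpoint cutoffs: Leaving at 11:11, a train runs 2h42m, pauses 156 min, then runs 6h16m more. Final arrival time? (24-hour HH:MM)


Depart: 11:11
Leg 1: +162 min -> 13:53
Layover: +156 min -> 16:29
Leg 2: +376 min -> 22:45
Total travel: 694 minutes = 11h 34m
Arrival: 22:45

22:45


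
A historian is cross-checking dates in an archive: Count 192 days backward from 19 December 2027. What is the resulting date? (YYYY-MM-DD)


Start: 2027-12-19
Subtracting 192 days
Days already passed in December: 19
After going back through December: 173 more days to subtract
November 2027: 30 days, 143 remaining
October 2027: 31 days, 112 remaining
September 2027: 30 days, 82 remaining
August 2027: 31 days, 51 remaining
Result: 2027-06-10

2027-06-10


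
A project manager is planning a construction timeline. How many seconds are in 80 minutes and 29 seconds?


Minutes: 80
Extra seconds: 29
Seconds per minute: 60
Minutes to seconds: 80 x 60 = 4800
Total: 4800 + 29 = 4829

4829


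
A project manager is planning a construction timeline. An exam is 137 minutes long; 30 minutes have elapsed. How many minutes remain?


Total budget: 137 minutes
Time used: 30 minutes
Remaining: 137 - 30 = 107 minutes
Percent used: 21.9%
Percent remaining: 78.1%

107


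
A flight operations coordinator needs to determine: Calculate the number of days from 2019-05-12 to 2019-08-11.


Start date: 2019-05-12
End date: 2019-08-11
May 2019: +20 days
Jun 2019: +30 days
Jul 2019: +31 days
Aug 2019: +10 days
Total: 91 days

91


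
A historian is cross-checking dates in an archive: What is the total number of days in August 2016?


Month: August
Year: 2016
August is a 31-day month
Total: 31 days

31


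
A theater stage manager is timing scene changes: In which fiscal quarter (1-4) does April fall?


Month: April (month 4)
Q1: January-March (months 1-3)
Q2: April-June (months 4-6)
Q3: July-September (months 7-9)
Q4: October-December (months 10-12)
Month 4 falls in Q2

2


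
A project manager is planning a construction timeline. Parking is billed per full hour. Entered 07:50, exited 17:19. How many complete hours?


Start: 07:50
End: 17:19
Hour difference: 17 - 7 = 10 hours
Minute difference: 19 - 50 = -31 minutes
Total minutes: 569
Complete hours: 569 / 60 = 9 (remainder 29)

9


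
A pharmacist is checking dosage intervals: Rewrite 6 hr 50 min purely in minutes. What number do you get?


Hours: 6
Extra minutes: 50
Minutes per hour: 60
Hours to minutes: 6 x 60 = 360
Total: 360 + 50 = 410

410


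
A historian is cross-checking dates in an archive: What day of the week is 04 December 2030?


Date: 2030-12-04
January 1, 2030 is a Tuesday
Day of year: 338
Offset from Jan 1: 337 days
337 mod 7 = 1
Result: Wednesday

Wednesday


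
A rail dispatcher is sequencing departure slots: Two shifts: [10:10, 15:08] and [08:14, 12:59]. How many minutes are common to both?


Interval A: [610, 908] minutes from midnight
Interval B: [494, 779] minutes from midnight
Overlap start = max(610, 494) = 610
Overlap end = min(908, 779) = 779
Overlap = 779 - 610 = 169 minutes

169


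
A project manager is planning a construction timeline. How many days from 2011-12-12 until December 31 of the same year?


Start: December 12, 2011
End: December 31, 2011
Days left in December: 19
Total: 19 days

19


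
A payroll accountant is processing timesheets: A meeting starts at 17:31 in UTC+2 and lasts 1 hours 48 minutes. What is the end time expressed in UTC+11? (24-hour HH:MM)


Start: 17:31 in UTC+2
Step 1 - add duration:
  minutes: 31 + 48 = 79 (carry 1h)
  hours: 17 + 1 + 1 = 19
  end in UTC+2: 19:19
Step 2 - convert UTC+2 -> UTC+11:
  offset difference: 11 - (2) = 9 hours
  19 + (9) = 28 -> mod 24 = 4
Result: 04:19 in UTC+11

04:19


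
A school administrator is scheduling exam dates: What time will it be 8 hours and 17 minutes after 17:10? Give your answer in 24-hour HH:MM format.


Start time: 17:10
Adding: 8 hours 17 minutes
Minutes: 10 + 17 = 27
Hours: 17 + 8 + 0 = 25
Hour wraparound: 25 mod 24 = 1
Result: 01:27

01:27


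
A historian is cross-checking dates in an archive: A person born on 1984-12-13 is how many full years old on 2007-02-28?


Birth: 1984-12-13
Reference: 2007-02-28
Year difference: 2007 - 1984 = 23
Has birthday (12-13) occurred by 02-28? No
Birthday not yet reached this year -> subtract 1
Age in full years: 22

22


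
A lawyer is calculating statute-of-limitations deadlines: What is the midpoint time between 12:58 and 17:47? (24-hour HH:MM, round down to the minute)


Start time: 12:58 = 778 minutes from midnight
End time: 17:47 = 1067 minutes from midnight
Sum: 778 + 1067 = 1845
Midpoint: 1845 / 2 = 922 minutes
Convert: 922 / 60 = 15 hours, 22 minutes
Result: 15:22

15:22


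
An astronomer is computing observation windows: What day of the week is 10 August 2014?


Date: 2014-08-10
January 1, 2014 is a Wednesday
Day of year: 222
Offset from Jan 1: 221 days
221 mod 7 = 4
Result: Sunday

Sunday


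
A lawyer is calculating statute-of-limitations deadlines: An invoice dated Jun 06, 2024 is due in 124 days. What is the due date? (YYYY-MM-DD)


Start: 2024-06-06
Adding 124 days
Days remaining in June: 24
After June: 100 days still to add
July 2024: 31 days, 69 remaining
August 2024: 31 days, 38 remaining
September 2024: 30 days, 8 remaining
October 2024 has 31 days, need 8
Result: 2024-10-08

2024-10-08


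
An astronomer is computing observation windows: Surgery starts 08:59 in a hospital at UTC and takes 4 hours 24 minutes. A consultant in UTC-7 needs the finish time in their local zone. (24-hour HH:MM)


Start: 08:59 in UTC
Step 1 - add duration:
  minutes: 59 + 24 = 83 (carry 1h)
  hours: 8 + 4 + 1 = 13
  end in UTC: 13:23
Step 2 - convert UTC -> UTC-7:
  offset difference: -7 - (0) = -7 hours
  13 + (-7) = 6 -> mod 24 = 6
Result: 06:23 in UTC-7

06:23


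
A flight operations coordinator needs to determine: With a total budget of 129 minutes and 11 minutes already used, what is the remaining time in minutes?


Total budget: 129 minutes
Time used: 11 minutes
Remaining: 129 - 11 = 118 minutes
Percent used: 8.5%
Percent remaining: 91.5%

118
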